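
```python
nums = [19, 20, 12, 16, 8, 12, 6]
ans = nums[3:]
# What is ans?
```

nums has length 7. The slice nums[3:] selects indices [3, 4, 5, 6] (3->16, 4->8, 5->12, 6->6), giving [16, 8, 12, 6].

[16, 8, 12, 6]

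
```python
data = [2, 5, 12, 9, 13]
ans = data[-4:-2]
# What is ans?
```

data has length 5. The slice data[-4:-2] selects indices [1, 2] (1->5, 2->12), giving [5, 12].

[5, 12]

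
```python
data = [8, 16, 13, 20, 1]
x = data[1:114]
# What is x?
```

data has length 5. The slice data[1:114] selects indices [1, 2, 3, 4] (1->16, 2->13, 3->20, 4->1), giving [16, 13, 20, 1].

[16, 13, 20, 1]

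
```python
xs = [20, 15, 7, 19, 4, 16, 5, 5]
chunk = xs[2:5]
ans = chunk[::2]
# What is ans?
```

xs has length 8. The slice xs[2:5] selects indices [2, 3, 4] (2->7, 3->19, 4->4), giving [7, 19, 4]. So chunk = [7, 19, 4]. chunk has length 3. The slice chunk[::2] selects indices [0, 2] (0->7, 2->4), giving [7, 4].

[7, 4]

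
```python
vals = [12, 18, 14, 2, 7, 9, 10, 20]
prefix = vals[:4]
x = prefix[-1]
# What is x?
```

vals has length 8. The slice vals[:4] selects indices [0, 1, 2, 3] (0->12, 1->18, 2->14, 3->2), giving [12, 18, 14, 2]. So prefix = [12, 18, 14, 2]. Then prefix[-1] = 2.

2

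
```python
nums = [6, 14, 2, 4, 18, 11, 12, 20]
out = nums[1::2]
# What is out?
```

nums has length 8. The slice nums[1::2] selects indices [1, 3, 5, 7] (1->14, 3->4, 5->11, 7->20), giving [14, 4, 11, 20].

[14, 4, 11, 20]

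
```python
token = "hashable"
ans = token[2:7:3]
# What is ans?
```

token has length 8. The slice token[2:7:3] selects indices [2, 5] (2->'s', 5->'b'), giving 'sb'.

'sb'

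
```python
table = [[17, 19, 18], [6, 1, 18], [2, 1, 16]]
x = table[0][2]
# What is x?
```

table[0] = [17, 19, 18]. Taking column 2 of that row yields 18.

18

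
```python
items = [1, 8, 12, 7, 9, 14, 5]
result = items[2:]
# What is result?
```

items has length 7. The slice items[2:] selects indices [2, 3, 4, 5, 6] (2->12, 3->7, 4->9, 5->14, 6->5), giving [12, 7, 9, 14, 5].

[12, 7, 9, 14, 5]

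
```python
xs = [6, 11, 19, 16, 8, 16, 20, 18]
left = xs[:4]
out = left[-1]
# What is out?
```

xs has length 8. The slice xs[:4] selects indices [0, 1, 2, 3] (0->6, 1->11, 2->19, 3->16), giving [6, 11, 19, 16]. So left = [6, 11, 19, 16]. Then left[-1] = 16.

16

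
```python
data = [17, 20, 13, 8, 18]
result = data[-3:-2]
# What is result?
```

data has length 5. The slice data[-3:-2] selects indices [2] (2->13), giving [13].

[13]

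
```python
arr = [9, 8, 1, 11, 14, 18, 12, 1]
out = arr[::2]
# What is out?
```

arr has length 8. The slice arr[::2] selects indices [0, 2, 4, 6] (0->9, 2->1, 4->14, 6->12), giving [9, 1, 14, 12].

[9, 1, 14, 12]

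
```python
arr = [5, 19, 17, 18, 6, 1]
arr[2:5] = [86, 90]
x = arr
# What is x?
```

arr starts as [5, 19, 17, 18, 6, 1] (length 6). The slice arr[2:5] covers indices [2, 3, 4] with values [17, 18, 6]. Replacing that slice with [86, 90] (different length) produces [5, 19, 86, 90, 1].

[5, 19, 86, 90, 1]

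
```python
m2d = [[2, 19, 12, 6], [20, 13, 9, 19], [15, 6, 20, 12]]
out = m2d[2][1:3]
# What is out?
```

m2d[2] = [15, 6, 20, 12]. m2d[2] has length 4. The slice m2d[2][1:3] selects indices [1, 2] (1->6, 2->20), giving [6, 20].

[6, 20]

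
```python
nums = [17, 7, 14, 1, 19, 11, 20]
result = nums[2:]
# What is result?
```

nums has length 7. The slice nums[2:] selects indices [2, 3, 4, 5, 6] (2->14, 3->1, 4->19, 5->11, 6->20), giving [14, 1, 19, 11, 20].

[14, 1, 19, 11, 20]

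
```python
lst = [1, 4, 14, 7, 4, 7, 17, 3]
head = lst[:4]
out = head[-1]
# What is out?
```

lst has length 8. The slice lst[:4] selects indices [0, 1, 2, 3] (0->1, 1->4, 2->14, 3->7), giving [1, 4, 14, 7]. So head = [1, 4, 14, 7]. Then head[-1] = 7.

7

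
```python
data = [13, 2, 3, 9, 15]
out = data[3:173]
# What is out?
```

data has length 5. The slice data[3:173] selects indices [3, 4] (3->9, 4->15), giving [9, 15].

[9, 15]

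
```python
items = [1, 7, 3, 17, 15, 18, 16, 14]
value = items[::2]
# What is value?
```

items has length 8. The slice items[::2] selects indices [0, 2, 4, 6] (0->1, 2->3, 4->15, 6->16), giving [1, 3, 15, 16].

[1, 3, 15, 16]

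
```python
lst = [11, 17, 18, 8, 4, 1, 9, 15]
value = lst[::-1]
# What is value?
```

lst has length 8. The slice lst[::-1] selects indices [7, 6, 5, 4, 3, 2, 1, 0] (7->15, 6->9, 5->1, 4->4, 3->8, 2->18, 1->17, 0->11), giving [15, 9, 1, 4, 8, 18, 17, 11].

[15, 9, 1, 4, 8, 18, 17, 11]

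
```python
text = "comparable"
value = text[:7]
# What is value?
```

text has length 10. The slice text[:7] selects indices [0, 1, 2, 3, 4, 5, 6] (0->'c', 1->'o', 2->'m', 3->'p', 4->'a', 5->'r', 6->'a'), giving 'compara'.

'compara'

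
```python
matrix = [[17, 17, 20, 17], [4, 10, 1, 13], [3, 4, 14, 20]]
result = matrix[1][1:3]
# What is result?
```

matrix[1] = [4, 10, 1, 13]. matrix[1] has length 4. The slice matrix[1][1:3] selects indices [1, 2] (1->10, 2->1), giving [10, 1].

[10, 1]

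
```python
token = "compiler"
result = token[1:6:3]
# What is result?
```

token has length 8. The slice token[1:6:3] selects indices [1, 4] (1->'o', 4->'i'), giving 'oi'.

'oi'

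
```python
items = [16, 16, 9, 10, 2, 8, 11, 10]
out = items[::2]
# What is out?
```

items has length 8. The slice items[::2] selects indices [0, 2, 4, 6] (0->16, 2->9, 4->2, 6->11), giving [16, 9, 2, 11].

[16, 9, 2, 11]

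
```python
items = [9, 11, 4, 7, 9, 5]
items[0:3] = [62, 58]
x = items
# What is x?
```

items starts as [9, 11, 4, 7, 9, 5] (length 6). The slice items[0:3] covers indices [0, 1, 2] with values [9, 11, 4]. Replacing that slice with [62, 58] (different length) produces [62, 58, 7, 9, 5].

[62, 58, 7, 9, 5]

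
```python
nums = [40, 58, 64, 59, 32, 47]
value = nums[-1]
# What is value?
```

nums has length 6. Negative index -1 maps to positive index 6 + (-1) = 5. nums[5] = 47.

47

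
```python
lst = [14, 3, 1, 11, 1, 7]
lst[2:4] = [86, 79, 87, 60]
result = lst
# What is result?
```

lst starts as [14, 3, 1, 11, 1, 7] (length 6). The slice lst[2:4] covers indices [2, 3] with values [1, 11]. Replacing that slice with [86, 79, 87, 60] (different length) produces [14, 3, 86, 79, 87, 60, 1, 7].

[14, 3, 86, 79, 87, 60, 1, 7]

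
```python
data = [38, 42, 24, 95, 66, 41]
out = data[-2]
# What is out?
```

data has length 6. Negative index -2 maps to positive index 6 + (-2) = 4. data[4] = 66.

66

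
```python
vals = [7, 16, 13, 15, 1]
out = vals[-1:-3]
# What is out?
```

vals has length 5. The slice vals[-1:-3] resolves to an empty index range, so the result is [].

[]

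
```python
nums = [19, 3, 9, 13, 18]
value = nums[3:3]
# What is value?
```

nums has length 5. The slice nums[3:3] resolves to an empty index range, so the result is [].

[]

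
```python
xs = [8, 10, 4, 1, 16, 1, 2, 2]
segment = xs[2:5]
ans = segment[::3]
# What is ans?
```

xs has length 8. The slice xs[2:5] selects indices [2, 3, 4] (2->4, 3->1, 4->16), giving [4, 1, 16]. So segment = [4, 1, 16]. segment has length 3. The slice segment[::3] selects indices [0] (0->4), giving [4].

[4]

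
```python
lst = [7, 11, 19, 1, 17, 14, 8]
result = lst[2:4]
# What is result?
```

lst has length 7. The slice lst[2:4] selects indices [2, 3] (2->19, 3->1), giving [19, 1].

[19, 1]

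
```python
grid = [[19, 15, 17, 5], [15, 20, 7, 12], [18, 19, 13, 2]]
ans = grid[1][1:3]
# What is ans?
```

grid[1] = [15, 20, 7, 12]. grid[1] has length 4. The slice grid[1][1:3] selects indices [1, 2] (1->20, 2->7), giving [20, 7].

[20, 7]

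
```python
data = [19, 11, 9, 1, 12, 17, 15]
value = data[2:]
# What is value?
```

data has length 7. The slice data[2:] selects indices [2, 3, 4, 5, 6] (2->9, 3->1, 4->12, 5->17, 6->15), giving [9, 1, 12, 17, 15].

[9, 1, 12, 17, 15]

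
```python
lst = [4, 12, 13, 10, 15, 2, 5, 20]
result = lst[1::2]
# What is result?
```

lst has length 8. The slice lst[1::2] selects indices [1, 3, 5, 7] (1->12, 3->10, 5->2, 7->20), giving [12, 10, 2, 20].

[12, 10, 2, 20]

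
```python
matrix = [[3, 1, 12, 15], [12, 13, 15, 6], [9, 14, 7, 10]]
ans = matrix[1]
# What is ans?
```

matrix has 3 rows. Row 1 is [12, 13, 15, 6].

[12, 13, 15, 6]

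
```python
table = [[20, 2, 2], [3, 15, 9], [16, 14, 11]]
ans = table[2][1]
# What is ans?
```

table[2] = [16, 14, 11]. Taking column 1 of that row yields 14.

14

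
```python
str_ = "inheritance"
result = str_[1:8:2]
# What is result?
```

str_ has length 11. The slice str_[1:8:2] selects indices [1, 3, 5, 7] (1->'n', 3->'e', 5->'i', 7->'a'), giving 'neia'.

'neia'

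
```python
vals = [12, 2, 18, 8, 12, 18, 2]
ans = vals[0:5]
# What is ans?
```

vals has length 7. The slice vals[0:5] selects indices [0, 1, 2, 3, 4] (0->12, 1->2, 2->18, 3->8, 4->12), giving [12, 2, 18, 8, 12].

[12, 2, 18, 8, 12]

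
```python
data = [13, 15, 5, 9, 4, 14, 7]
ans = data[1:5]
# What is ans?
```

data has length 7. The slice data[1:5] selects indices [1, 2, 3, 4] (1->15, 2->5, 3->9, 4->4), giving [15, 5, 9, 4].

[15, 5, 9, 4]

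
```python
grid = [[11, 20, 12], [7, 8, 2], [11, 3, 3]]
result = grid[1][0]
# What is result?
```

grid[1] = [7, 8, 2]. Taking column 0 of that row yields 7.

7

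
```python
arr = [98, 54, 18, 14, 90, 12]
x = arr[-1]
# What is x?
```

arr has length 6. Negative index -1 maps to positive index 6 + (-1) = 5. arr[5] = 12.

12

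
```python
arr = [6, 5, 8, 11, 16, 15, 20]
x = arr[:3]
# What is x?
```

arr has length 7. The slice arr[:3] selects indices [0, 1, 2] (0->6, 1->5, 2->8), giving [6, 5, 8].

[6, 5, 8]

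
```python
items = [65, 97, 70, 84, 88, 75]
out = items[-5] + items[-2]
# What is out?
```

items has length 6. Negative index -5 maps to positive index 6 + (-5) = 1. items[1] = 97.
items has length 6. Negative index -2 maps to positive index 6 + (-2) = 4. items[4] = 88.
Sum: 97 + 88 = 185.

185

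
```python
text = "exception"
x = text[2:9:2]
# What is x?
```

text has length 9. The slice text[2:9:2] selects indices [2, 4, 6, 8] (2->'c', 4->'p', 6->'i', 8->'n'), giving 'cpin'.

'cpin'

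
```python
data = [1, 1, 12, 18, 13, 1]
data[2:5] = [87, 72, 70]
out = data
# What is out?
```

data starts as [1, 1, 12, 18, 13, 1] (length 6). The slice data[2:5] covers indices [2, 3, 4] with values [12, 18, 13]. Replacing that slice with [87, 72, 70] (same length) produces [1, 1, 87, 72, 70, 1].

[1, 1, 87, 72, 70, 1]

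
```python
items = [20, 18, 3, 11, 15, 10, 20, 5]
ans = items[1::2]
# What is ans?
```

items has length 8. The slice items[1::2] selects indices [1, 3, 5, 7] (1->18, 3->11, 5->10, 7->5), giving [18, 11, 10, 5].

[18, 11, 10, 5]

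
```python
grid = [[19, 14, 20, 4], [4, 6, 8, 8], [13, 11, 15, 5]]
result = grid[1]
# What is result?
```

grid has 3 rows. Row 1 is [4, 6, 8, 8].

[4, 6, 8, 8]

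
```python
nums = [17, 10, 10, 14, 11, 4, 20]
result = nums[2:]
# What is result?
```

nums has length 7. The slice nums[2:] selects indices [2, 3, 4, 5, 6] (2->10, 3->14, 4->11, 5->4, 6->20), giving [10, 14, 11, 4, 20].

[10, 14, 11, 4, 20]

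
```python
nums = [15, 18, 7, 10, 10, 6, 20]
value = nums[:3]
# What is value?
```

nums has length 7. The slice nums[:3] selects indices [0, 1, 2] (0->15, 1->18, 2->7), giving [15, 18, 7].

[15, 18, 7]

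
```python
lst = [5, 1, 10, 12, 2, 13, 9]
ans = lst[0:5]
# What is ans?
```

lst has length 7. The slice lst[0:5] selects indices [0, 1, 2, 3, 4] (0->5, 1->1, 2->10, 3->12, 4->2), giving [5, 1, 10, 12, 2].

[5, 1, 10, 12, 2]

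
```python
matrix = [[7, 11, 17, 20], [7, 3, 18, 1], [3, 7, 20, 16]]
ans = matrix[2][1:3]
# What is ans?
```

matrix[2] = [3, 7, 20, 16]. matrix[2] has length 4. The slice matrix[2][1:3] selects indices [1, 2] (1->7, 2->20), giving [7, 20].

[7, 20]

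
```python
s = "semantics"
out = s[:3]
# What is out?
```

s has length 9. The slice s[:3] selects indices [0, 1, 2] (0->'s', 1->'e', 2->'m'), giving 'sem'.

'sem'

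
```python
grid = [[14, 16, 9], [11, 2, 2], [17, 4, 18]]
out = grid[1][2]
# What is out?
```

grid[1] = [11, 2, 2]. Taking column 2 of that row yields 2.

2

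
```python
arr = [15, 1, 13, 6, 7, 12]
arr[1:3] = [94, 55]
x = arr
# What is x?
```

arr starts as [15, 1, 13, 6, 7, 12] (length 6). The slice arr[1:3] covers indices [1, 2] with values [1, 13]. Replacing that slice with [94, 55] (same length) produces [15, 94, 55, 6, 7, 12].

[15, 94, 55, 6, 7, 12]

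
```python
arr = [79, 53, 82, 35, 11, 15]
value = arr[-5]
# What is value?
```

arr has length 6. Negative index -5 maps to positive index 6 + (-5) = 1. arr[1] = 53.

53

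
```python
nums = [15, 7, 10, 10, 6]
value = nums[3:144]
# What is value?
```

nums has length 5. The slice nums[3:144] selects indices [3, 4] (3->10, 4->6), giving [10, 6].

[10, 6]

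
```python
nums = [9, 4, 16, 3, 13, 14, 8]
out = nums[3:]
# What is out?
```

nums has length 7. The slice nums[3:] selects indices [3, 4, 5, 6] (3->3, 4->13, 5->14, 6->8), giving [3, 13, 14, 8].

[3, 13, 14, 8]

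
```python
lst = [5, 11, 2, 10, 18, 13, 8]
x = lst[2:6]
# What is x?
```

lst has length 7. The slice lst[2:6] selects indices [2, 3, 4, 5] (2->2, 3->10, 4->18, 5->13), giving [2, 10, 18, 13].

[2, 10, 18, 13]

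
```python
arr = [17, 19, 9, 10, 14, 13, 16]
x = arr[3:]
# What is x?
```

arr has length 7. The slice arr[3:] selects indices [3, 4, 5, 6] (3->10, 4->14, 5->13, 6->16), giving [10, 14, 13, 16].

[10, 14, 13, 16]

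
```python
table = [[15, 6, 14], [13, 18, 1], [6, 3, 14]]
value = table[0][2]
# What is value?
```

table[0] = [15, 6, 14]. Taking column 2 of that row yields 14.

14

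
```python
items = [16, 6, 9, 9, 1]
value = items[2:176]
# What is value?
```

items has length 5. The slice items[2:176] selects indices [2, 3, 4] (2->9, 3->9, 4->1), giving [9, 9, 1].

[9, 9, 1]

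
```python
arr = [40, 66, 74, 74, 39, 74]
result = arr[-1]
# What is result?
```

arr has length 6. Negative index -1 maps to positive index 6 + (-1) = 5. arr[5] = 74.

74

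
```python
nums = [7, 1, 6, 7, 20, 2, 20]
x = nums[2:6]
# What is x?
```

nums has length 7. The slice nums[2:6] selects indices [2, 3, 4, 5] (2->6, 3->7, 4->20, 5->2), giving [6, 7, 20, 2].

[6, 7, 20, 2]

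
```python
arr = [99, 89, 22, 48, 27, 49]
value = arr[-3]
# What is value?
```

arr has length 6. Negative index -3 maps to positive index 6 + (-3) = 3. arr[3] = 48.

48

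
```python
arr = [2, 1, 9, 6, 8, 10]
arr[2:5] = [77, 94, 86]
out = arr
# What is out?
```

arr starts as [2, 1, 9, 6, 8, 10] (length 6). The slice arr[2:5] covers indices [2, 3, 4] with values [9, 6, 8]. Replacing that slice with [77, 94, 86] (same length) produces [2, 1, 77, 94, 86, 10].

[2, 1, 77, 94, 86, 10]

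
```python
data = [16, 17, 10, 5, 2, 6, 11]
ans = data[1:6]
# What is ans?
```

data has length 7. The slice data[1:6] selects indices [1, 2, 3, 4, 5] (1->17, 2->10, 3->5, 4->2, 5->6), giving [17, 10, 5, 2, 6].

[17, 10, 5, 2, 6]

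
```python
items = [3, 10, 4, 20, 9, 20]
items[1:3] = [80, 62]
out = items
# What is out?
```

items starts as [3, 10, 4, 20, 9, 20] (length 6). The slice items[1:3] covers indices [1, 2] with values [10, 4]. Replacing that slice with [80, 62] (same length) produces [3, 80, 62, 20, 9, 20].

[3, 80, 62, 20, 9, 20]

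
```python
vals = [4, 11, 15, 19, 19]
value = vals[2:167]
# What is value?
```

vals has length 5. The slice vals[2:167] selects indices [2, 3, 4] (2->15, 3->19, 4->19), giving [15, 19, 19].

[15, 19, 19]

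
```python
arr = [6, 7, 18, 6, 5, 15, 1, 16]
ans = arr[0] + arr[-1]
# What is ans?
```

arr has length 8. arr[0] = 6.
arr has length 8. Negative index -1 maps to positive index 8 + (-1) = 7. arr[7] = 16.
Sum: 6 + 16 = 22.

22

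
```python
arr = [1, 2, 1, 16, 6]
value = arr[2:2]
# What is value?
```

arr has length 5. The slice arr[2:2] resolves to an empty index range, so the result is [].

[]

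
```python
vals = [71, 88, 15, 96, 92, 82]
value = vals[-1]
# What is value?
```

vals has length 6. Negative index -1 maps to positive index 6 + (-1) = 5. vals[5] = 82.

82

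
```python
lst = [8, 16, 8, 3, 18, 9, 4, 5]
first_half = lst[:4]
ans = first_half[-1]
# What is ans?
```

lst has length 8. The slice lst[:4] selects indices [0, 1, 2, 3] (0->8, 1->16, 2->8, 3->3), giving [8, 16, 8, 3]. So first_half = [8, 16, 8, 3]. Then first_half[-1] = 3.

3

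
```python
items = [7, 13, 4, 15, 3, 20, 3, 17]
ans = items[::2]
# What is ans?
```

items has length 8. The slice items[::2] selects indices [0, 2, 4, 6] (0->7, 2->4, 4->3, 6->3), giving [7, 4, 3, 3].

[7, 4, 3, 3]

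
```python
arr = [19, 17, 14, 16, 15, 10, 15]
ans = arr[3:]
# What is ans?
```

arr has length 7. The slice arr[3:] selects indices [3, 4, 5, 6] (3->16, 4->15, 5->10, 6->15), giving [16, 15, 10, 15].

[16, 15, 10, 15]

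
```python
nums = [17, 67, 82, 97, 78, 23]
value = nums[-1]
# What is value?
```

nums has length 6. Negative index -1 maps to positive index 6 + (-1) = 5. nums[5] = 23.

23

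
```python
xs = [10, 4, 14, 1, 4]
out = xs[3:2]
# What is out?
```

xs has length 5. The slice xs[3:2] resolves to an empty index range, so the result is [].

[]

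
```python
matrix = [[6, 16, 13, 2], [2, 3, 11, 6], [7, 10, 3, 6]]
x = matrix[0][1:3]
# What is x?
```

matrix[0] = [6, 16, 13, 2]. matrix[0] has length 4. The slice matrix[0][1:3] selects indices [1, 2] (1->16, 2->13), giving [16, 13].

[16, 13]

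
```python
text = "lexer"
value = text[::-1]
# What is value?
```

text has length 5. The slice text[::-1] selects indices [4, 3, 2, 1, 0] (4->'r', 3->'e', 2->'x', 1->'e', 0->'l'), giving 'rexel'.

'rexel'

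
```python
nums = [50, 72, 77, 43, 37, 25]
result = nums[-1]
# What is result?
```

nums has length 6. Negative index -1 maps to positive index 6 + (-1) = 5. nums[5] = 25.

25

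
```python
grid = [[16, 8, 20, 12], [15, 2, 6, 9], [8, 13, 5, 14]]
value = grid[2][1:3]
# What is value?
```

grid[2] = [8, 13, 5, 14]. grid[2] has length 4. The slice grid[2][1:3] selects indices [1, 2] (1->13, 2->5), giving [13, 5].

[13, 5]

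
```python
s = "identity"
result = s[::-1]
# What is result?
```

s has length 8. The slice s[::-1] selects indices [7, 6, 5, 4, 3, 2, 1, 0] (7->'y', 6->'t', 5->'i', 4->'t', 3->'n', 2->'e', 1->'d', 0->'i'), giving 'ytitnedi'.

'ytitnedi'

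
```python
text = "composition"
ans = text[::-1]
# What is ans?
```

text has length 11. The slice text[::-1] selects indices [10, 9, 8, 7, 6, 5, 4, 3, 2, 1, 0] (10->'n', 9->'o', 8->'i', 7->'t', 6->'i', 5->'s', 4->'o', 3->'p', 2->'m', 1->'o', 0->'c'), giving 'noitisopmoc'.

'noitisopmoc'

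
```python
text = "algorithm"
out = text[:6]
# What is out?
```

text has length 9. The slice text[:6] selects indices [0, 1, 2, 3, 4, 5] (0->'a', 1->'l', 2->'g', 3->'o', 4->'r', 5->'i'), giving 'algori'.

'algori'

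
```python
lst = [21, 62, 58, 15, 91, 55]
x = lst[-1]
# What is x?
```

lst has length 6. Negative index -1 maps to positive index 6 + (-1) = 5. lst[5] = 55.

55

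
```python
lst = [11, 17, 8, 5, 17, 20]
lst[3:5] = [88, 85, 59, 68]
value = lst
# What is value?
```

lst starts as [11, 17, 8, 5, 17, 20] (length 6). The slice lst[3:5] covers indices [3, 4] with values [5, 17]. Replacing that slice with [88, 85, 59, 68] (different length) produces [11, 17, 8, 88, 85, 59, 68, 20].

[11, 17, 8, 88, 85, 59, 68, 20]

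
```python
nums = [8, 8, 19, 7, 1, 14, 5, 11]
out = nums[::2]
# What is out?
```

nums has length 8. The slice nums[::2] selects indices [0, 2, 4, 6] (0->8, 2->19, 4->1, 6->5), giving [8, 19, 1, 5].

[8, 19, 1, 5]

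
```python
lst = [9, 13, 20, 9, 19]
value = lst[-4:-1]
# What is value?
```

lst has length 5. The slice lst[-4:-1] selects indices [1, 2, 3] (1->13, 2->20, 3->9), giving [13, 20, 9].

[13, 20, 9]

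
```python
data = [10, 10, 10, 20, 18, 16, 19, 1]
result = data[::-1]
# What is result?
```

data has length 8. The slice data[::-1] selects indices [7, 6, 5, 4, 3, 2, 1, 0] (7->1, 6->19, 5->16, 4->18, 3->20, 2->10, 1->10, 0->10), giving [1, 19, 16, 18, 20, 10, 10, 10].

[1, 19, 16, 18, 20, 10, 10, 10]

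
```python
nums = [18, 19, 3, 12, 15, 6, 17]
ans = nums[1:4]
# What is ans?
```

nums has length 7. The slice nums[1:4] selects indices [1, 2, 3] (1->19, 2->3, 3->12), giving [19, 3, 12].

[19, 3, 12]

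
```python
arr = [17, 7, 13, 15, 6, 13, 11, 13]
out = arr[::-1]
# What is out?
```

arr has length 8. The slice arr[::-1] selects indices [7, 6, 5, 4, 3, 2, 1, 0] (7->13, 6->11, 5->13, 4->6, 3->15, 2->13, 1->7, 0->17), giving [13, 11, 13, 6, 15, 13, 7, 17].

[13, 11, 13, 6, 15, 13, 7, 17]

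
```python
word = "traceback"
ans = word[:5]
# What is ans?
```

word has length 9. The slice word[:5] selects indices [0, 1, 2, 3, 4] (0->'t', 1->'r', 2->'a', 3->'c', 4->'e'), giving 'trace'.

'trace'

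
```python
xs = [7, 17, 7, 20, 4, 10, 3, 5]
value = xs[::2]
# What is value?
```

xs has length 8. The slice xs[::2] selects indices [0, 2, 4, 6] (0->7, 2->7, 4->4, 6->3), giving [7, 7, 4, 3].

[7, 7, 4, 3]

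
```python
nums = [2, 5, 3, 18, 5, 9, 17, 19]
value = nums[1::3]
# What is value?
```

nums has length 8. The slice nums[1::3] selects indices [1, 4, 7] (1->5, 4->5, 7->19), giving [5, 5, 19].

[5, 5, 19]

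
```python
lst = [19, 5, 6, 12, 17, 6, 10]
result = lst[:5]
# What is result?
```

lst has length 7. The slice lst[:5] selects indices [0, 1, 2, 3, 4] (0->19, 1->5, 2->6, 3->12, 4->17), giving [19, 5, 6, 12, 17].

[19, 5, 6, 12, 17]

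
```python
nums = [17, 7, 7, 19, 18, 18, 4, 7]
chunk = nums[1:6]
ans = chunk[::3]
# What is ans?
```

nums has length 8. The slice nums[1:6] selects indices [1, 2, 3, 4, 5] (1->7, 2->7, 3->19, 4->18, 5->18), giving [7, 7, 19, 18, 18]. So chunk = [7, 7, 19, 18, 18]. chunk has length 5. The slice chunk[::3] selects indices [0, 3] (0->7, 3->18), giving [7, 18].

[7, 18]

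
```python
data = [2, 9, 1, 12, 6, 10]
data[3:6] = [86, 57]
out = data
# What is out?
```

data starts as [2, 9, 1, 12, 6, 10] (length 6). The slice data[3:6] covers indices [3, 4, 5] with values [12, 6, 10]. Replacing that slice with [86, 57] (different length) produces [2, 9, 1, 86, 57].

[2, 9, 1, 86, 57]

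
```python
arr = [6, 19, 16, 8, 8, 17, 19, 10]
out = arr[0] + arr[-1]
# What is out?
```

arr has length 8. arr[0] = 6.
arr has length 8. Negative index -1 maps to positive index 8 + (-1) = 7. arr[7] = 10.
Sum: 6 + 10 = 16.

16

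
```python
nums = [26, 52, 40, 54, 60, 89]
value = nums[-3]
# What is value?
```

nums has length 6. Negative index -3 maps to positive index 6 + (-3) = 3. nums[3] = 54.

54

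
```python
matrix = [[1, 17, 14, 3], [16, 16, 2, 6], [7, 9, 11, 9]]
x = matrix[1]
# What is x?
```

matrix has 3 rows. Row 1 is [16, 16, 2, 6].

[16, 16, 2, 6]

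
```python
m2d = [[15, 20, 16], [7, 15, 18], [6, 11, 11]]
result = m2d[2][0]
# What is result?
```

m2d[2] = [6, 11, 11]. Taking column 0 of that row yields 6.

6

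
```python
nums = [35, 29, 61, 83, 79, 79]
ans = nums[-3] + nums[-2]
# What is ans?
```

nums has length 6. Negative index -3 maps to positive index 6 + (-3) = 3. nums[3] = 83.
nums has length 6. Negative index -2 maps to positive index 6 + (-2) = 4. nums[4] = 79.
Sum: 83 + 79 = 162.

162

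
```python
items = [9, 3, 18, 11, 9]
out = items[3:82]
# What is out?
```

items has length 5. The slice items[3:82] selects indices [3, 4] (3->11, 4->9), giving [11, 9].

[11, 9]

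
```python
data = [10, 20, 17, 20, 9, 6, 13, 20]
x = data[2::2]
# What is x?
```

data has length 8. The slice data[2::2] selects indices [2, 4, 6] (2->17, 4->9, 6->13), giving [17, 9, 13].

[17, 9, 13]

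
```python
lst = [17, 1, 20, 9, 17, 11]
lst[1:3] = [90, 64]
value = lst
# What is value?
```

lst starts as [17, 1, 20, 9, 17, 11] (length 6). The slice lst[1:3] covers indices [1, 2] with values [1, 20]. Replacing that slice with [90, 64] (same length) produces [17, 90, 64, 9, 17, 11].

[17, 90, 64, 9, 17, 11]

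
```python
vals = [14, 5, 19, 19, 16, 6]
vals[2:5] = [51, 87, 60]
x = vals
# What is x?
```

vals starts as [14, 5, 19, 19, 16, 6] (length 6). The slice vals[2:5] covers indices [2, 3, 4] with values [19, 19, 16]. Replacing that slice with [51, 87, 60] (same length) produces [14, 5, 51, 87, 60, 6].

[14, 5, 51, 87, 60, 6]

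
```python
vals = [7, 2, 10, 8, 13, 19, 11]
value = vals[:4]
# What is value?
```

vals has length 7. The slice vals[:4] selects indices [0, 1, 2, 3] (0->7, 1->2, 2->10, 3->8), giving [7, 2, 10, 8].

[7, 2, 10, 8]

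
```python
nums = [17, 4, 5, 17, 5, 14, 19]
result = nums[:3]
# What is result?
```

nums has length 7. The slice nums[:3] selects indices [0, 1, 2] (0->17, 1->4, 2->5), giving [17, 4, 5].

[17, 4, 5]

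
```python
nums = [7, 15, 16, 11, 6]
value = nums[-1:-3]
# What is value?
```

nums has length 5. The slice nums[-1:-3] resolves to an empty index range, so the result is [].

[]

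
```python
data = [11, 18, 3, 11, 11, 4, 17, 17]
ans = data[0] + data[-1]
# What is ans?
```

data has length 8. data[0] = 11.
data has length 8. Negative index -1 maps to positive index 8 + (-1) = 7. data[7] = 17.
Sum: 11 + 17 = 28.

28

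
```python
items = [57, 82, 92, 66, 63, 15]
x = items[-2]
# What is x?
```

items has length 6. Negative index -2 maps to positive index 6 + (-2) = 4. items[4] = 63.

63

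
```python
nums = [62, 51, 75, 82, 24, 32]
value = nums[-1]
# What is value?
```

nums has length 6. Negative index -1 maps to positive index 6 + (-1) = 5. nums[5] = 32.

32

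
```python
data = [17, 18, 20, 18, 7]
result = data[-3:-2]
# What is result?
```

data has length 5. The slice data[-3:-2] selects indices [2] (2->20), giving [20].

[20]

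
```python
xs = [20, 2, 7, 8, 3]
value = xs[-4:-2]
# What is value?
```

xs has length 5. The slice xs[-4:-2] selects indices [1, 2] (1->2, 2->7), giving [2, 7].

[2, 7]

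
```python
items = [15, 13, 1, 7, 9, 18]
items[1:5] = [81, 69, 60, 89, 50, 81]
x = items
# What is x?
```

items starts as [15, 13, 1, 7, 9, 18] (length 6). The slice items[1:5] covers indices [1, 2, 3, 4] with values [13, 1, 7, 9]. Replacing that slice with [81, 69, 60, 89, 50, 81] (different length) produces [15, 81, 69, 60, 89, 50, 81, 18].

[15, 81, 69, 60, 89, 50, 81, 18]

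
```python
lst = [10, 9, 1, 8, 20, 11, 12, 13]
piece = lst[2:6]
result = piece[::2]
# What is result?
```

lst has length 8. The slice lst[2:6] selects indices [2, 3, 4, 5] (2->1, 3->8, 4->20, 5->11), giving [1, 8, 20, 11]. So piece = [1, 8, 20, 11]. piece has length 4. The slice piece[::2] selects indices [0, 2] (0->1, 2->20), giving [1, 20].

[1, 20]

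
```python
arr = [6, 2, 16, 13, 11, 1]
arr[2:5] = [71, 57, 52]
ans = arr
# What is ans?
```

arr starts as [6, 2, 16, 13, 11, 1] (length 6). The slice arr[2:5] covers indices [2, 3, 4] with values [16, 13, 11]. Replacing that slice with [71, 57, 52] (same length) produces [6, 2, 71, 57, 52, 1].

[6, 2, 71, 57, 52, 1]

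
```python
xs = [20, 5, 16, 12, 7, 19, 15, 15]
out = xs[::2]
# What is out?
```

xs has length 8. The slice xs[::2] selects indices [0, 2, 4, 6] (0->20, 2->16, 4->7, 6->15), giving [20, 16, 7, 15].

[20, 16, 7, 15]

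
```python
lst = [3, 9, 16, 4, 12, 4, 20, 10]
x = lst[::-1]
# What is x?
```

lst has length 8. The slice lst[::-1] selects indices [7, 6, 5, 4, 3, 2, 1, 0] (7->10, 6->20, 5->4, 4->12, 3->4, 2->16, 1->9, 0->3), giving [10, 20, 4, 12, 4, 16, 9, 3].

[10, 20, 4, 12, 4, 16, 9, 3]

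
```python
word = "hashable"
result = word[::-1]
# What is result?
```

word has length 8. The slice word[::-1] selects indices [7, 6, 5, 4, 3, 2, 1, 0] (7->'e', 6->'l', 5->'b', 4->'a', 3->'h', 2->'s', 1->'a', 0->'h'), giving 'elbahsah'.

'elbahsah'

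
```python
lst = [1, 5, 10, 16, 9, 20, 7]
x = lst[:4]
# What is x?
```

lst has length 7. The slice lst[:4] selects indices [0, 1, 2, 3] (0->1, 1->5, 2->10, 3->16), giving [1, 5, 10, 16].

[1, 5, 10, 16]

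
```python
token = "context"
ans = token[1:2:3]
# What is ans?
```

token has length 7. The slice token[1:2:3] selects indices [1] (1->'o'), giving 'o'.

'o'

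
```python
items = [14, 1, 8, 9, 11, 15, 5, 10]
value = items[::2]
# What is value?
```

items has length 8. The slice items[::2] selects indices [0, 2, 4, 6] (0->14, 2->8, 4->11, 6->5), giving [14, 8, 11, 5].

[14, 8, 11, 5]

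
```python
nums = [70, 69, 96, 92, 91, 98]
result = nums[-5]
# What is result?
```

nums has length 6. Negative index -5 maps to positive index 6 + (-5) = 1. nums[1] = 69.

69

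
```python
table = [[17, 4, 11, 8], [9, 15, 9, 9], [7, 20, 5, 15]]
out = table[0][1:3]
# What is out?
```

table[0] = [17, 4, 11, 8]. table[0] has length 4. The slice table[0][1:3] selects indices [1, 2] (1->4, 2->11), giving [4, 11].

[4, 11]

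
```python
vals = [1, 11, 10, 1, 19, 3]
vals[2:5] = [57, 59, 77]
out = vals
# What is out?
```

vals starts as [1, 11, 10, 1, 19, 3] (length 6). The slice vals[2:5] covers indices [2, 3, 4] with values [10, 1, 19]. Replacing that slice with [57, 59, 77] (same length) produces [1, 11, 57, 59, 77, 3].

[1, 11, 57, 59, 77, 3]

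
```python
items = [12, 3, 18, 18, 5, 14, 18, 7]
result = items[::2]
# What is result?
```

items has length 8. The slice items[::2] selects indices [0, 2, 4, 6] (0->12, 2->18, 4->5, 6->18), giving [12, 18, 5, 18].

[12, 18, 5, 18]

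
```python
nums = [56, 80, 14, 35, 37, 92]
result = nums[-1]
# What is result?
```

nums has length 6. Negative index -1 maps to positive index 6 + (-1) = 5. nums[5] = 92.

92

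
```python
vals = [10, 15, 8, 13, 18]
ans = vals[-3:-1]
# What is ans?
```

vals has length 5. The slice vals[-3:-1] selects indices [2, 3] (2->8, 3->13), giving [8, 13].

[8, 13]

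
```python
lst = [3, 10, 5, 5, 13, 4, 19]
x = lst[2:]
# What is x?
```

lst has length 7. The slice lst[2:] selects indices [2, 3, 4, 5, 6] (2->5, 3->5, 4->13, 5->4, 6->19), giving [5, 5, 13, 4, 19].

[5, 5, 13, 4, 19]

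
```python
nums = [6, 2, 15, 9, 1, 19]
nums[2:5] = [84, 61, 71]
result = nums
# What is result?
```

nums starts as [6, 2, 15, 9, 1, 19] (length 6). The slice nums[2:5] covers indices [2, 3, 4] with values [15, 9, 1]. Replacing that slice with [84, 61, 71] (same length) produces [6, 2, 84, 61, 71, 19].

[6, 2, 84, 61, 71, 19]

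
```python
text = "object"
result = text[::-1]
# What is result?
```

text has length 6. The slice text[::-1] selects indices [5, 4, 3, 2, 1, 0] (5->'t', 4->'c', 3->'e', 2->'j', 1->'b', 0->'o'), giving 'tcejbo'.

'tcejbo'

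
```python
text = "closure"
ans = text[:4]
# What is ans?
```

text has length 7. The slice text[:4] selects indices [0, 1, 2, 3] (0->'c', 1->'l', 2->'o', 3->'s'), giving 'clos'.

'clos'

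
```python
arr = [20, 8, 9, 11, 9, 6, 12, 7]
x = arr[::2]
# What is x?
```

arr has length 8. The slice arr[::2] selects indices [0, 2, 4, 6] (0->20, 2->9, 4->9, 6->12), giving [20, 9, 9, 12].

[20, 9, 9, 12]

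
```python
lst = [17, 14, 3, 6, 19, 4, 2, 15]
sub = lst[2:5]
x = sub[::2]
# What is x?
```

lst has length 8. The slice lst[2:5] selects indices [2, 3, 4] (2->3, 3->6, 4->19), giving [3, 6, 19]. So sub = [3, 6, 19]. sub has length 3. The slice sub[::2] selects indices [0, 2] (0->3, 2->19), giving [3, 19].

[3, 19]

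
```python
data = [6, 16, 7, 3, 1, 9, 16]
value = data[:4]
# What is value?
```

data has length 7. The slice data[:4] selects indices [0, 1, 2, 3] (0->6, 1->16, 2->7, 3->3), giving [6, 16, 7, 3].

[6, 16, 7, 3]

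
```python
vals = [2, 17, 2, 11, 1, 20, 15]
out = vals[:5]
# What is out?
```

vals has length 7. The slice vals[:5] selects indices [0, 1, 2, 3, 4] (0->2, 1->17, 2->2, 3->11, 4->1), giving [2, 17, 2, 11, 1].

[2, 17, 2, 11, 1]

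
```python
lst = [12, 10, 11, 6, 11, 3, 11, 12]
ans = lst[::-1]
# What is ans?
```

lst has length 8. The slice lst[::-1] selects indices [7, 6, 5, 4, 3, 2, 1, 0] (7->12, 6->11, 5->3, 4->11, 3->6, 2->11, 1->10, 0->12), giving [12, 11, 3, 11, 6, 11, 10, 12].

[12, 11, 3, 11, 6, 11, 10, 12]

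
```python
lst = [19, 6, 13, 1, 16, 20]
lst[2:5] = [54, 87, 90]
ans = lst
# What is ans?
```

lst starts as [19, 6, 13, 1, 16, 20] (length 6). The slice lst[2:5] covers indices [2, 3, 4] with values [13, 1, 16]. Replacing that slice with [54, 87, 90] (same length) produces [19, 6, 54, 87, 90, 20].

[19, 6, 54, 87, 90, 20]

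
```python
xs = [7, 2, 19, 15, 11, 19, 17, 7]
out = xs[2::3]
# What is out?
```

xs has length 8. The slice xs[2::3] selects indices [2, 5] (2->19, 5->19), giving [19, 19].

[19, 19]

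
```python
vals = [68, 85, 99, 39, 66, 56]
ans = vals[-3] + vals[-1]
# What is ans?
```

vals has length 6. Negative index -3 maps to positive index 6 + (-3) = 3. vals[3] = 39.
vals has length 6. Negative index -1 maps to positive index 6 + (-1) = 5. vals[5] = 56.
Sum: 39 + 56 = 95.

95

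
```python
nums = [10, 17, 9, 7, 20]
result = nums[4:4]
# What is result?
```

nums has length 5. The slice nums[4:4] resolves to an empty index range, so the result is [].

[]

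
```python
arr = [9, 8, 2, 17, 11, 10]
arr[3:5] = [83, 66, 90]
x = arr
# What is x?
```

arr starts as [9, 8, 2, 17, 11, 10] (length 6). The slice arr[3:5] covers indices [3, 4] with values [17, 11]. Replacing that slice with [83, 66, 90] (different length) produces [9, 8, 2, 83, 66, 90, 10].

[9, 8, 2, 83, 66, 90, 10]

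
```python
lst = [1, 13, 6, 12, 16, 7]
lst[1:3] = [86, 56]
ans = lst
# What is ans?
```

lst starts as [1, 13, 6, 12, 16, 7] (length 6). The slice lst[1:3] covers indices [1, 2] with values [13, 6]. Replacing that slice with [86, 56] (same length) produces [1, 86, 56, 12, 16, 7].

[1, 86, 56, 12, 16, 7]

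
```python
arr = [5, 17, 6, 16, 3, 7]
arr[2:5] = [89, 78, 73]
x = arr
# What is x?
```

arr starts as [5, 17, 6, 16, 3, 7] (length 6). The slice arr[2:5] covers indices [2, 3, 4] with values [6, 16, 3]. Replacing that slice with [89, 78, 73] (same length) produces [5, 17, 89, 78, 73, 7].

[5, 17, 89, 78, 73, 7]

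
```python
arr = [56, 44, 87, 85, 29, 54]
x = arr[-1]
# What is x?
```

arr has length 6. Negative index -1 maps to positive index 6 + (-1) = 5. arr[5] = 54.

54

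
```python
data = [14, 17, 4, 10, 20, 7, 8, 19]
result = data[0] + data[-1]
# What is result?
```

data has length 8. data[0] = 14.
data has length 8. Negative index -1 maps to positive index 8 + (-1) = 7. data[7] = 19.
Sum: 14 + 19 = 33.

33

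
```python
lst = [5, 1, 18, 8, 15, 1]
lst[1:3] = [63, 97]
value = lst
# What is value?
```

lst starts as [5, 1, 18, 8, 15, 1] (length 6). The slice lst[1:3] covers indices [1, 2] with values [1, 18]. Replacing that slice with [63, 97] (same length) produces [5, 63, 97, 8, 15, 1].

[5, 63, 97, 8, 15, 1]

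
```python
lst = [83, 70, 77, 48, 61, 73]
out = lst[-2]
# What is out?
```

lst has length 6. Negative index -2 maps to positive index 6 + (-2) = 4. lst[4] = 61.

61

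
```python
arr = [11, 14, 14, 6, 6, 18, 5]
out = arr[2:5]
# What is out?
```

arr has length 7. The slice arr[2:5] selects indices [2, 3, 4] (2->14, 3->6, 4->6), giving [14, 6, 6].

[14, 6, 6]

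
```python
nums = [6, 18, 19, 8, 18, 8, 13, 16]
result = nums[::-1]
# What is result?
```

nums has length 8. The slice nums[::-1] selects indices [7, 6, 5, 4, 3, 2, 1, 0] (7->16, 6->13, 5->8, 4->18, 3->8, 2->19, 1->18, 0->6), giving [16, 13, 8, 18, 8, 19, 18, 6].

[16, 13, 8, 18, 8, 19, 18, 6]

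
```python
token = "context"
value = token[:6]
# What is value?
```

token has length 7. The slice token[:6] selects indices [0, 1, 2, 3, 4, 5] (0->'c', 1->'o', 2->'n', 3->'t', 4->'e', 5->'x'), giving 'contex'.

'contex'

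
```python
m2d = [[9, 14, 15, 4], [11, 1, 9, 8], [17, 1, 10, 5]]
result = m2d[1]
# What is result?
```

m2d has 3 rows. Row 1 is [11, 1, 9, 8].

[11, 1, 9, 8]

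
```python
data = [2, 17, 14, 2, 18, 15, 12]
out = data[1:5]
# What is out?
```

data has length 7. The slice data[1:5] selects indices [1, 2, 3, 4] (1->17, 2->14, 3->2, 4->18), giving [17, 14, 2, 18].

[17, 14, 2, 18]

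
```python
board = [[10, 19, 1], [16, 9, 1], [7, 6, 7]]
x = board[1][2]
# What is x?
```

board[1] = [16, 9, 1]. Taking column 2 of that row yields 1.

1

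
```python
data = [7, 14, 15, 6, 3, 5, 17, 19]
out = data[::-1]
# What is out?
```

data has length 8. The slice data[::-1] selects indices [7, 6, 5, 4, 3, 2, 1, 0] (7->19, 6->17, 5->5, 4->3, 3->6, 2->15, 1->14, 0->7), giving [19, 17, 5, 3, 6, 15, 14, 7].

[19, 17, 5, 3, 6, 15, 14, 7]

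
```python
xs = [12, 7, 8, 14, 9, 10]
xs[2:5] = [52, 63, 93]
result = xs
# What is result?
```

xs starts as [12, 7, 8, 14, 9, 10] (length 6). The slice xs[2:5] covers indices [2, 3, 4] with values [8, 14, 9]. Replacing that slice with [52, 63, 93] (same length) produces [12, 7, 52, 63, 93, 10].

[12, 7, 52, 63, 93, 10]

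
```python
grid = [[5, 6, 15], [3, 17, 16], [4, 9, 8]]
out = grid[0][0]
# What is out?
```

grid[0] = [5, 6, 15]. Taking column 0 of that row yields 5.

5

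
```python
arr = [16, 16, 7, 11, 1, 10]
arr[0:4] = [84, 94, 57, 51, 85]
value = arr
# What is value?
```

arr starts as [16, 16, 7, 11, 1, 10] (length 6). The slice arr[0:4] covers indices [0, 1, 2, 3] with values [16, 16, 7, 11]. Replacing that slice with [84, 94, 57, 51, 85] (different length) produces [84, 94, 57, 51, 85, 1, 10].

[84, 94, 57, 51, 85, 1, 10]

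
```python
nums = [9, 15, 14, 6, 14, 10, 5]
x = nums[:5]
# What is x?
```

nums has length 7. The slice nums[:5] selects indices [0, 1, 2, 3, 4] (0->9, 1->15, 2->14, 3->6, 4->14), giving [9, 15, 14, 6, 14].

[9, 15, 14, 6, 14]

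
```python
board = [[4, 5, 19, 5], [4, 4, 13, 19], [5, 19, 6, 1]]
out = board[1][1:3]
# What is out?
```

board[1] = [4, 4, 13, 19]. board[1] has length 4. The slice board[1][1:3] selects indices [1, 2] (1->4, 2->13), giving [4, 13].

[4, 13]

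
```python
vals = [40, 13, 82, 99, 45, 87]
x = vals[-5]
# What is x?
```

vals has length 6. Negative index -5 maps to positive index 6 + (-5) = 1. vals[1] = 13.

13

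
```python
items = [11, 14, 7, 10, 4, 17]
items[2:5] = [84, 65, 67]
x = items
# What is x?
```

items starts as [11, 14, 7, 10, 4, 17] (length 6). The slice items[2:5] covers indices [2, 3, 4] with values [7, 10, 4]. Replacing that slice with [84, 65, 67] (same length) produces [11, 14, 84, 65, 67, 17].

[11, 14, 84, 65, 67, 17]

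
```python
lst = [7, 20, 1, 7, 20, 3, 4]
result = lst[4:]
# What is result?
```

lst has length 7. The slice lst[4:] selects indices [4, 5, 6] (4->20, 5->3, 6->4), giving [20, 3, 4].

[20, 3, 4]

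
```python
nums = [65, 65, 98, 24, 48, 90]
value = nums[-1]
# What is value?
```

nums has length 6. Negative index -1 maps to positive index 6 + (-1) = 5. nums[5] = 90.

90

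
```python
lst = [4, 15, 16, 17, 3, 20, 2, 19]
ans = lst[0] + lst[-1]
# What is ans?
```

lst has length 8. lst[0] = 4.
lst has length 8. Negative index -1 maps to positive index 8 + (-1) = 7. lst[7] = 19.
Sum: 4 + 19 = 23.

23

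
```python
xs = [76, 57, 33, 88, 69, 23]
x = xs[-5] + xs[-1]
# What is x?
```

xs has length 6. Negative index -5 maps to positive index 6 + (-5) = 1. xs[1] = 57.
xs has length 6. Negative index -1 maps to positive index 6 + (-1) = 5. xs[5] = 23.
Sum: 57 + 23 = 80.

80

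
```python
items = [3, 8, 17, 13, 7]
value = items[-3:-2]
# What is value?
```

items has length 5. The slice items[-3:-2] selects indices [2] (2->17), giving [17].

[17]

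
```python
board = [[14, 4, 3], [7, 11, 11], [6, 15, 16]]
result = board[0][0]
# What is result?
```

board[0] = [14, 4, 3]. Taking column 0 of that row yields 14.

14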